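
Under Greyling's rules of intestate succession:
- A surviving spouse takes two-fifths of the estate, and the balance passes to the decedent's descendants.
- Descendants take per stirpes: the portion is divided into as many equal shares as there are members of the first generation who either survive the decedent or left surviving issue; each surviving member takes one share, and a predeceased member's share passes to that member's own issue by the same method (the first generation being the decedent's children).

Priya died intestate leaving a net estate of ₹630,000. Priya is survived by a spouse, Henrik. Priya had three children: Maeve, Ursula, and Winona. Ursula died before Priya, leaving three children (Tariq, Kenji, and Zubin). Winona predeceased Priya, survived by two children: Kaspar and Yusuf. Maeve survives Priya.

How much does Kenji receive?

Kenji receives ₹42,000.

Henrik takes two-fifths of ₹630,000 = ₹252,000. The remaining ₹378,000 passes to the descendants.
The descendants' portion (₹378,000) is divided into 3 shares of ₹126,000: Maeve takes ₹126,000; Ursula's ₹126,000 share passes to Ursula's issue; Winona's ₹126,000 share passes to Winona's issue.
Ursula's share (₹126,000) is divided into 3 shares of ₹42,000: Tariq, Kenji, and Zubin each take ₹42,000.
Winona's share (₹126,000) is divided into 2 shares of ₹63,000: Kaspar and Yusuf each take ₹63,000.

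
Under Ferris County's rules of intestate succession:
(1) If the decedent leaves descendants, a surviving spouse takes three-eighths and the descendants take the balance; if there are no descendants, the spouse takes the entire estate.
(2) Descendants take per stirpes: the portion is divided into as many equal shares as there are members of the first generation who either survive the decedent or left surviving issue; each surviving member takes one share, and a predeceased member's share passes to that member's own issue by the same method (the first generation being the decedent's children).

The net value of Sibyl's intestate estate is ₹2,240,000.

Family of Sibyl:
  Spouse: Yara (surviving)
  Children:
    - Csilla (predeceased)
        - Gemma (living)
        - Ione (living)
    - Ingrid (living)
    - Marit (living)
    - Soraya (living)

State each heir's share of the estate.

Yara takes three-eighths of ₹2,240,000 = ₹840,000. The remaining ₹1,400,000 passes to the descendants.
The descendants' portion (₹1,400,000) is divided into 4 shares of ₹350,000: Ingrid, Marit, and Soraya each take ₹350,000; Csilla's ₹350,000 share passes to Csilla's issue.
Csilla's share (₹350,000) is divided into 2 shares of ₹175,000: Gemma and Ione each take ₹175,000.

Yara: ₹840,000; Gemma: ₹175,000; Ione: ₹175,000; Ingrid: ₹350,000; Marit: ₹350,000; Soraya: ₹350,000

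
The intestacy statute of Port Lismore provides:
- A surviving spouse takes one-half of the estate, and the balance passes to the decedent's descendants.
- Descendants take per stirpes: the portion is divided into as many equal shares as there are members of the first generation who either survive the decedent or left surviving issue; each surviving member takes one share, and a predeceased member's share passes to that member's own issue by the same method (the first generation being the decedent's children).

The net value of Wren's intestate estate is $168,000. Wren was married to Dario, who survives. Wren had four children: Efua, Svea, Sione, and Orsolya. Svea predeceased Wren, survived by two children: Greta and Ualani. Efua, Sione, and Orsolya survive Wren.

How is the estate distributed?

Dario takes one-half of $168,000 = $84,000. The remaining $84,000 passes to the descendants.
The descendants' portion ($84,000) is divided into 4 shares of $21,000: Efua, Sione, and Orsolya each take $21,000; Svea's $21,000 share passes to Svea's issue.
Svea's share ($21,000) is divided into 2 shares of $10,500: Greta and Ualani each take $10,500.

Dario: $84,000; Efua: $21,000; Greta: $10,500; Ualani: $10,500; Sione: $21,000; Orsolya: $21,000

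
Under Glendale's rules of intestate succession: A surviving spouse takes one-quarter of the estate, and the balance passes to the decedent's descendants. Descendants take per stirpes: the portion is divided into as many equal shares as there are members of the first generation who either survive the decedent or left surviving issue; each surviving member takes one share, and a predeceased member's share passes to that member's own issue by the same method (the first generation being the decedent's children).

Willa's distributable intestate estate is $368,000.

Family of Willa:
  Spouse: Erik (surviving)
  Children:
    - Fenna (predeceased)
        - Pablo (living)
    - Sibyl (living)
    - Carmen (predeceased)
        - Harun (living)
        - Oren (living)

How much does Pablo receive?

Erik takes one-quarter of $368,000 = $92,000. The remaining $276,000 passes to the descendants.
The descendants' portion ($276,000) is divided into 3 shares of $92,000: Sibyl takes $92,000; Fenna's $92,000 share passes to Fenna's issue; Carmen's $92,000 share passes to Carmen's issue.
Fenna's share ($92,000) passes entirely to Pablo.
Carmen's share ($92,000) is divided into 2 shares of $46,000: Harun and Oren each take $46,000.

Pablo receives $92,000.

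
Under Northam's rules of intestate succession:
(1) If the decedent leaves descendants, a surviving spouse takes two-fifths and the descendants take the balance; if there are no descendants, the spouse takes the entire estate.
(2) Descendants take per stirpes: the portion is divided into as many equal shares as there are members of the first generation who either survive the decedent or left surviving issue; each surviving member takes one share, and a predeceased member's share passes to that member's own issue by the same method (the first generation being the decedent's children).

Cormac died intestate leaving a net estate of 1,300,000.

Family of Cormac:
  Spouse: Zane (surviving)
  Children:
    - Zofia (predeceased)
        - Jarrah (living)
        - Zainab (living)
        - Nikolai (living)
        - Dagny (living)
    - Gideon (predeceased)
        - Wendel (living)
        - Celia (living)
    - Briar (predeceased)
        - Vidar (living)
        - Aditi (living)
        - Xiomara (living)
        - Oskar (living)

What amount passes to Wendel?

Wendel receives 130,000.

Zane takes two-fifths of 1,300,000 = 520,000. The remaining 780,000 passes to the descendants.
The descendants' portion (780,000) is divided into 3 shares of 260,000: Zofia's 260,000 share passes to Zofia's issue; Gideon's 260,000 share passes to Gideon's issue; Briar's 260,000 share passes to Briar's issue.
Zofia's share (260,000) is divided into 4 shares of 65,000: Jarrah, Zainab, Nikolai, and Dagny each take 65,000.
Gideon's share (260,000) is divided into 2 shares of 130,000: Wendel and Celia each take 130,000.
Briar's share (260,000) is divided into 4 shares of 65,000: Vidar, Aditi, Xiomara, and Oskar each take 65,000.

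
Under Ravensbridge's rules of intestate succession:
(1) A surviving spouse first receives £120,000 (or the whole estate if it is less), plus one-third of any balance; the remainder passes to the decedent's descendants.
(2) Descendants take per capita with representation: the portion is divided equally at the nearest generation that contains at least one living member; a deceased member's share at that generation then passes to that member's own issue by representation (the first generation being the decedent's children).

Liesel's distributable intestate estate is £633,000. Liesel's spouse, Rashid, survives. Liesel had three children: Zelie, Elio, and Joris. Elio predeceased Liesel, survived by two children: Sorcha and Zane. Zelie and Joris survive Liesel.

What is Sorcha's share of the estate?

Rashid first takes £120,000, leaving a balance of £513,000. Rashid then takes one-third of the balance (£171,000), for a total of £291,000. The remaining £342,000 passes to the descendants.
The descendants' portion (£342,000) is divided into 3 shares of £114,000: Zelie and Joris each take £114,000; Elio's £114,000 share passes to Elio's issue.
Elio's share (£114,000) is divided into 2 shares of £57,000: Sorcha and Zane each take £57,000.

Sorcha receives £57,000.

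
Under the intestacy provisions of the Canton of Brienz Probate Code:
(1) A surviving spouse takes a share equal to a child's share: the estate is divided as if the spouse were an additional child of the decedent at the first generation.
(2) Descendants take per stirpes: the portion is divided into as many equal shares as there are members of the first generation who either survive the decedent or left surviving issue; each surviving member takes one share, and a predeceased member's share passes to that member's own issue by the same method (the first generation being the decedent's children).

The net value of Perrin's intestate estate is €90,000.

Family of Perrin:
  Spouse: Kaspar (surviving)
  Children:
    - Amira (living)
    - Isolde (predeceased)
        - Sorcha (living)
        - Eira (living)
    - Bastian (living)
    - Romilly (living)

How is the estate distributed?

The spouse counts as an additional share at the children's level, so there are 5 primary shares of €18,000. Kaspar takes one such share (€18,000).
The children's combined portion (€72,000) is divided into 4 shares of €18,000: Amira, Bastian, and Romilly each take €18,000; Isolde's €18,000 share passes to Isolde's issue.
Isolde's share (€18,000) is divided into 2 shares of €9,000: Sorcha and Eira each take €9,000.

Kaspar: €18,000; Amira: €18,000; Sorcha: €9,000; Eira: €9,000; Bastian: €18,000; Romilly: €18,000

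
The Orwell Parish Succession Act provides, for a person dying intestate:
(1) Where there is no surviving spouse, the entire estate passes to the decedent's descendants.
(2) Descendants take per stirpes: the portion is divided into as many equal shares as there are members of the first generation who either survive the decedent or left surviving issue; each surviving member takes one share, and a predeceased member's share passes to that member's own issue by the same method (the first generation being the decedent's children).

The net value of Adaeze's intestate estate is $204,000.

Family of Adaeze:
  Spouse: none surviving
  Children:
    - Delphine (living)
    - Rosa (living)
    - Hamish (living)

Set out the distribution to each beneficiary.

Delphine: $68,000; Rosa: $68,000; Hamish: $68,000

The entire $204,000 passes to the descendants.
That amount ($204,000) is divided into 3 shares of $68,000: Delphine, Rosa, and Hamish each take $68,000.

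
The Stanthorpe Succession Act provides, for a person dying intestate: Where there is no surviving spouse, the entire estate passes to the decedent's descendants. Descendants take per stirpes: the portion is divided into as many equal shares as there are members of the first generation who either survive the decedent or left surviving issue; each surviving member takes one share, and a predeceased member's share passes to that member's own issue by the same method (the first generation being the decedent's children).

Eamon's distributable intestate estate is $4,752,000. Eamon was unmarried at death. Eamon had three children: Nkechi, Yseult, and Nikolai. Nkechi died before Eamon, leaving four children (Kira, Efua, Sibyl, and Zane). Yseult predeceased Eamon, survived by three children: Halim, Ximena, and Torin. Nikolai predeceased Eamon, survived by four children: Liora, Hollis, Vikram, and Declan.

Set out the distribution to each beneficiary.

The entire $4,752,000 passes to the descendants.
That amount ($4,752,000) is divided into 3 shares of $1,584,000: Nkechi's $1,584,000 share passes to Nkechi's issue; Yseult's $1,584,000 share passes to Yseult's issue; Nikolai's $1,584,000 share passes to Nikolai's issue.
Nkechi's share ($1,584,000) is divided into 4 shares of $396,000: Kira, Efua, Sibyl, and Zane each take $396,000.
Yseult's share ($1,584,000) is divided into 3 shares of $528,000: Halim, Ximena, and Torin each take $528,000.
Nikolai's share ($1,584,000) is divided into 4 shares of $396,000: Liora, Hollis, Vikram, and Declan each take $396,000.

Kira: $396,000; Efua: $396,000; Sibyl: $396,000; Zane: $396,000; Halim: $528,000; Ximena: $528,000; Torin: $528,000; Liora: $396,000; Hollis: $396,000; Vikram: $396,000; Declan: $396,000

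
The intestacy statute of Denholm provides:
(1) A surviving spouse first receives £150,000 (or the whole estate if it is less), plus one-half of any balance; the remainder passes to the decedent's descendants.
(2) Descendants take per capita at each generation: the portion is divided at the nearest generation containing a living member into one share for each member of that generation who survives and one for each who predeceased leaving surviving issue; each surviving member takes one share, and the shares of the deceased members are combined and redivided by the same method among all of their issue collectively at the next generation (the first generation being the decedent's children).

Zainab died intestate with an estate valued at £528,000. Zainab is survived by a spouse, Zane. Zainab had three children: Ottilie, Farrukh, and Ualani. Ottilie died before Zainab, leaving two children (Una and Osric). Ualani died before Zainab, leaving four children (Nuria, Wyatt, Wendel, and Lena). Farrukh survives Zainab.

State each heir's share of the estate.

Zane first takes £150,000, leaving a balance of £378,000. Zane then takes one-half of the balance (£189,000), for a total of £339,000. The remaining £189,000 passes to the descendants.
The descendants' portion (£189,000) is divided at the children's generation into 3 shares of £63,000. Farrukh takes £63,000. The 2 shares of the deceased (Ottilie and Ualani) are combined into a pool of £126,000.
That pool (£126,000) is divided at the grandchildren's generation equally among Una, Osric, Nuria, Wyatt, Wendel, and Lena: £21,000 each.

Zane: £339,000; Una: £21,000; Osric: £21,000; Farrukh: £63,000; Nuria: £21,000; Wyatt: £21,000; Wendel: £21,000; Lena: £21,000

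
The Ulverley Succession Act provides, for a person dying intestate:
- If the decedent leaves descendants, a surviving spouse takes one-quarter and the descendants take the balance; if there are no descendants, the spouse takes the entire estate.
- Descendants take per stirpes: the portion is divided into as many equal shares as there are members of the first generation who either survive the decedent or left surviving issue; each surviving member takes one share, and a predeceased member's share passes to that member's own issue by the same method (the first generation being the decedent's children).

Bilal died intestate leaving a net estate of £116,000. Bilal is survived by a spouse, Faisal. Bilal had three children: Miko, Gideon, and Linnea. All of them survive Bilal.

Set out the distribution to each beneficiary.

Faisal takes one-quarter of £116,000 = £29,000. The remaining £87,000 passes to the descendants.
The descendants' portion (£87,000) is divided into 3 shares of £29,000: Miko, Gideon, and Linnea each take £29,000.

Faisal: £29,000; Miko: £29,000; Gideon: £29,000; Linnea: £29,000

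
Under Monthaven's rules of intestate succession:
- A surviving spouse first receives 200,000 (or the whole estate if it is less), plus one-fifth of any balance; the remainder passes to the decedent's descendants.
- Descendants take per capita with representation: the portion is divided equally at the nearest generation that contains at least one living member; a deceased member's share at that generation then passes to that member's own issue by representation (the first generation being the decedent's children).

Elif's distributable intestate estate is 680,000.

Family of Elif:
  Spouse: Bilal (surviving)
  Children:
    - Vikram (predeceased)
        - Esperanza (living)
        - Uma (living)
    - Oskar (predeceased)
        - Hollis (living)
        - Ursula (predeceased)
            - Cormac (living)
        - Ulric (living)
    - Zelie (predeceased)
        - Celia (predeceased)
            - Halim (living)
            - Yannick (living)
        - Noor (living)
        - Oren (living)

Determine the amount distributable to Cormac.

Bilal first takes 200,000, leaving a balance of 480,000. Bilal then takes one-fifth of the balance (96,000), for a total of 296,000. The remaining 384,000 passes to the descendants.
No child survives, so the initial division is made at the grandchildren's generation.
The descendants' portion (384,000) is divided into 8 shares of 48,000: Esperanza, Uma, Hollis, Ulric, Noor, and Oren each take 48,000; Ursula's 48,000 share passes to Ursula's issue; Celia's 48,000 share passes to Celia's issue.
Ursula's share (48,000) passes entirely to Cormac.
Celia's share (48,000) is divided into 2 shares of 24,000: Halim and Yannick each take 24,000.

Cormac receives 48,000.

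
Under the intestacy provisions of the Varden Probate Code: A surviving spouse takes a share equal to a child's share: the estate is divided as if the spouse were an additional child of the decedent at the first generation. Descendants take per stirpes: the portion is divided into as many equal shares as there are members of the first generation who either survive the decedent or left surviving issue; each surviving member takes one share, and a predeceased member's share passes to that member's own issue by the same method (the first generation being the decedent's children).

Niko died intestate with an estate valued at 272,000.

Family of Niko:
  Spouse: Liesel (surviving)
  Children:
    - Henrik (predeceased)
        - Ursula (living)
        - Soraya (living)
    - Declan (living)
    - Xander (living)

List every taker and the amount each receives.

The spouse counts as an additional share at the children's level, so there are 4 primary shares of 68,000. Liesel takes one such share (68,000).
The children's combined portion (204,000) is divided into 3 shares of 68,000: Declan and Xander each take 68,000; Henrik's 68,000 share passes to Henrik's issue.
Henrik's share (68,000) is divided into 2 shares of 34,000: Ursula and Soraya each take 34,000.

Liesel: 68,000; Ursula: 34,000; Soraya: 34,000; Declan: 68,000; Xander: 68,000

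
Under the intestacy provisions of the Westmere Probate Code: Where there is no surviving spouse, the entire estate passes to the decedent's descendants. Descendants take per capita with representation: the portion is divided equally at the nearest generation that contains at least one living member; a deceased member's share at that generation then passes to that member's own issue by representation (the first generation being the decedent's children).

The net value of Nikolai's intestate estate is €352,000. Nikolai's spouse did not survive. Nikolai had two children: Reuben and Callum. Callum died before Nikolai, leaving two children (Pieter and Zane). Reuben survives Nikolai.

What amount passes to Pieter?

The entire €352,000 passes to the descendants.
That amount (€352,000) is divided into 2 shares of €176,000: Reuben takes €176,000; Callum's €176,000 share passes to Callum's issue.
Callum's share (€176,000) is divided into 2 shares of €88,000: Pieter and Zane each take €88,000.

Pieter receives €88,000.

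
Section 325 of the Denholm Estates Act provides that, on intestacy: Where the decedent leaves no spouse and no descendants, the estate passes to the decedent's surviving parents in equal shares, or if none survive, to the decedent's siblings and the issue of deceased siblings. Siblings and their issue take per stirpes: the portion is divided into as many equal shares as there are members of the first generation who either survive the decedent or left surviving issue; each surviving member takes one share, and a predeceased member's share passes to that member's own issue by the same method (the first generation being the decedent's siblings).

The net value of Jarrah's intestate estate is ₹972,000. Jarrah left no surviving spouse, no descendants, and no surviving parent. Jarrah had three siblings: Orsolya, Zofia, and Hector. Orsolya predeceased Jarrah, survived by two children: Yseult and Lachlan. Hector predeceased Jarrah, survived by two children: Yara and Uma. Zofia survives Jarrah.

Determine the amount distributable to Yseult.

The entire ₹972,000 passes to the siblings and their issue.
That amount (₹972,000) is divided into 3 shares of ₹324,000: Zofia takes ₹324,000; Orsolya's ₹324,000 share passes to Orsolya's issue; Hector's ₹324,000 share passes to Hector's issue.
Orsolya's share (₹324,000) is divided into 2 shares of ₹162,000: Yseult and Lachlan each take ₹162,000.
Hector's share (₹324,000) is divided into 2 shares of ₹162,000: Yara and Uma each take ₹162,000.

Yseult receives ₹162,000.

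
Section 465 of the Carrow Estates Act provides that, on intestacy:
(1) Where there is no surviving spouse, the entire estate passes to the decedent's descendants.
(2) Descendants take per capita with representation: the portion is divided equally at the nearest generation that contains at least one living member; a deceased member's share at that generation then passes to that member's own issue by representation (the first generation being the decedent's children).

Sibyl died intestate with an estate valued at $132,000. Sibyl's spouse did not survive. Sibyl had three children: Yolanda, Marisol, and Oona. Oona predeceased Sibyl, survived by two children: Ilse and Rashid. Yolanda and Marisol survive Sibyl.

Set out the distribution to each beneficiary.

Yolanda: $44,000; Marisol: $44,000; Ilse: $22,000; Rashid: $22,000

The entire $132,000 passes to the descendants.
That amount ($132,000) is divided into 3 shares of $44,000: Yolanda and Marisol each take $44,000; Oona's $44,000 share passes to Oona's issue.
Oona's share ($44,000) is divided into 2 shares of $22,000: Ilse and Rashid each take $22,000.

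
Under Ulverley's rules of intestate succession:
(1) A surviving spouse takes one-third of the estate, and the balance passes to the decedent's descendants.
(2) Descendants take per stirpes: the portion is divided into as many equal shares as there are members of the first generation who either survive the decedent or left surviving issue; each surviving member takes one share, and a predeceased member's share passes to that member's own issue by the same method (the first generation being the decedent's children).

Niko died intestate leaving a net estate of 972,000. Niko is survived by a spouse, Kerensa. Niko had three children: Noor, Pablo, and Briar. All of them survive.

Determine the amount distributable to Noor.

Kerensa takes one-third of 972,000 = 324,000. The remaining 648,000 passes to the descendants.
The descendants' portion (648,000) is divided into 3 shares of 216,000: Noor, Pablo, and Briar each take 216,000.

Noor receives 216,000.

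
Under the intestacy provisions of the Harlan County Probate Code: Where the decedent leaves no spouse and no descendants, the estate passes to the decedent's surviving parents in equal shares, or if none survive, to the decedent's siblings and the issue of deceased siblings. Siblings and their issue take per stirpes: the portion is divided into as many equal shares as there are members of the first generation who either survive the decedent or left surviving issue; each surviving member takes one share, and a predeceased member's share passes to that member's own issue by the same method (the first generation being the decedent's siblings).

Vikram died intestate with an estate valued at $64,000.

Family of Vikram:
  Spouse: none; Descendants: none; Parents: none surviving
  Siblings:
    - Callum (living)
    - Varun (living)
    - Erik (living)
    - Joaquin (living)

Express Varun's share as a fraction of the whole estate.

Varun receives 1/4 of the estate.

The entire $64,000 passes to the siblings and their issue.
That amount ($64,000) is divided into 4 shares of $16,000: Callum, Varun, Erik, and Joaquin each take $16,000.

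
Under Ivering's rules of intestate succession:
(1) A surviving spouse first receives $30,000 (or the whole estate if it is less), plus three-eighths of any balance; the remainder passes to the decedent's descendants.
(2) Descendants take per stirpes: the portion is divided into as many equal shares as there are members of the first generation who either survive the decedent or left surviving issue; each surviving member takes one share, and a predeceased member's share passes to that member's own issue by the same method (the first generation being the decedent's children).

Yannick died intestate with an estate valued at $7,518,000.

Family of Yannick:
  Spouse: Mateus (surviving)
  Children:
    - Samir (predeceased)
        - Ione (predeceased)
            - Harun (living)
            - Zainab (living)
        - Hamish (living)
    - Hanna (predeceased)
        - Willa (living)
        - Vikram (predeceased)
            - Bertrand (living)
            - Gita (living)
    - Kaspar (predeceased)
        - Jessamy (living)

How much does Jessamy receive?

Mateus first takes $30,000, leaving a balance of $7,488,000. Mateus then takes three-eighths of the balance ($2,808,000), for a total of $2,838,000. The remaining $4,680,000 passes to the descendants.
The descendants' portion ($4,680,000) is divided into 3 shares of $1,560,000: Samir's $1,560,000 share passes to Samir's issue; Hanna's $1,560,000 share passes to Hanna's issue; Kaspar's $1,560,000 share passes to Kaspar's issue.
Samir's share ($1,560,000) is divided into 2 shares of $780,000: Hamish takes $780,000; Ione's $780,000 share passes to Ione's issue.
Ione's share ($780,000) is divided into 2 shares of $390,000: Harun and Zainab each take $390,000.
Hanna's share ($1,560,000) is divided into 2 shares of $780,000: Willa takes $780,000; Vikram's $780,000 share passes to Vikram's issue.
Vikram's share ($780,000) is divided into 2 shares of $390,000: Bertrand and Gita each take $390,000.
Kaspar's share ($1,560,000) passes entirely to Jessamy.

Jessamy receives $1,560,000.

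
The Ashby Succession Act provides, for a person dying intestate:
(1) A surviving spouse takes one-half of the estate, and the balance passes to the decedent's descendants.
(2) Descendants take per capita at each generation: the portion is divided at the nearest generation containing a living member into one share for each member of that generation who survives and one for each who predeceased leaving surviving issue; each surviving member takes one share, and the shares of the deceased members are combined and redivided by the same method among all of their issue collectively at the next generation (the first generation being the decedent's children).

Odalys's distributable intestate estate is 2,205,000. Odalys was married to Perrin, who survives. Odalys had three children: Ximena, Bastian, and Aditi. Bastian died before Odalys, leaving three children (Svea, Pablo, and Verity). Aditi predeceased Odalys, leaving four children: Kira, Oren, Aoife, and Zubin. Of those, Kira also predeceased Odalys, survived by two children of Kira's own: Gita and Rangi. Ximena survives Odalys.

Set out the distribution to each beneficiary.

Perrin takes one-half of 2,205,000 = 1,102,500. The remaining 1,102,500 passes to the descendants.
The descendants' portion (1,102,500) is divided at the children's generation into 3 shares of 367,500. Ximena takes 367,500. The 2 shares of the deceased (Bastian and Aditi) are combined into a pool of 735,000.
That pool (735,000) is divided at the grandchildren's generation into 7 shares of 105,000. Svea, Pablo, Verity, Oren, Aoife, and Zubin each take 105,000. The remaining share for the deceased Kira (105,000) is carried to the next generation.
That pool (105,000) is divided at the great-grandchildren's generation equally among Gita and Rangi: 52,500 each.

Perrin: 1,102,500; Ximena: 367,500; Svea: 105,000; Pablo: 105,000; Verity: 105,000; Gita: 52,500; Rangi: 52,500; Oren: 105,000; Aoife: 105,000; Zubin: 105,000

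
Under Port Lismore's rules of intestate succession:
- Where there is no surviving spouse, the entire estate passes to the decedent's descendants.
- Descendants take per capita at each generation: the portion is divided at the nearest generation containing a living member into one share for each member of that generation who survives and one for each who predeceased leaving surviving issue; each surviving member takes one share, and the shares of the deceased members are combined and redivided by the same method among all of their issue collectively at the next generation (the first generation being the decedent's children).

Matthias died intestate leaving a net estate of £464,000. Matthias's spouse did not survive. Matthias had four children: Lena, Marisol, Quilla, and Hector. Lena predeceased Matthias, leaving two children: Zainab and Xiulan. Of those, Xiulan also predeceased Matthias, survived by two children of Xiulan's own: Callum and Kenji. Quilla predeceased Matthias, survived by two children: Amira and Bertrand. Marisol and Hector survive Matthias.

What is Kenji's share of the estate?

The entire £464,000 passes to the descendants.
That amount (£464,000) is divided at the children's generation into 4 shares of £116,000. Marisol and Hector each take £116,000. The 2 shares of the deceased (Lena and Quilla) are combined into a pool of £232,000.
That pool (£232,000) is divided at the grandchildren's generation into 4 shares of £58,000. Zainab, Amira, and Bertrand each take £58,000. The remaining share for the deceased Xiulan (£58,000) is carried to the next generation.
That pool (£58,000) is divided at the great-grandchildren's generation equally among Callum and Kenji: £29,000 each.

Kenji receives £29,000.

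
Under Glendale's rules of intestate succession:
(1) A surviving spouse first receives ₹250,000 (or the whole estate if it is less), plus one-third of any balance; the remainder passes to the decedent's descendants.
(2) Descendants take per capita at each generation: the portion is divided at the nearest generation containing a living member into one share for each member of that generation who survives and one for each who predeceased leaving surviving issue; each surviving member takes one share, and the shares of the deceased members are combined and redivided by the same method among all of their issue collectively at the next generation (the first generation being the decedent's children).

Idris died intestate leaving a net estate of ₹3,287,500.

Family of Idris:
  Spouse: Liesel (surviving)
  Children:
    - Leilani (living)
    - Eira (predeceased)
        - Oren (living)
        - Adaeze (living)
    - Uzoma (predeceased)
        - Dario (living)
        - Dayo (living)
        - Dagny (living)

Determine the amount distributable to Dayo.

Dayo receives ₹270,000.

Liesel first takes ₹250,000, leaving a balance of ₹3,037,500. Liesel then takes one-third of the balance (₹1,012,500), for a total of ₹1,262,500. The remaining ₹2,025,000 passes to the descendants.
The descendants' portion (₹2,025,000) is divided at the children's generation into 3 shares of ₹675,000. Leilani takes ₹675,000. The 2 shares of the deceased (Eira and Uzoma) are combined into a pool of ₹1,350,000.
That pool (₹1,350,000) is divided at the grandchildren's generation equally among Oren, Adaeze, Dario, Dayo, and Dagny: ₹270,000 each.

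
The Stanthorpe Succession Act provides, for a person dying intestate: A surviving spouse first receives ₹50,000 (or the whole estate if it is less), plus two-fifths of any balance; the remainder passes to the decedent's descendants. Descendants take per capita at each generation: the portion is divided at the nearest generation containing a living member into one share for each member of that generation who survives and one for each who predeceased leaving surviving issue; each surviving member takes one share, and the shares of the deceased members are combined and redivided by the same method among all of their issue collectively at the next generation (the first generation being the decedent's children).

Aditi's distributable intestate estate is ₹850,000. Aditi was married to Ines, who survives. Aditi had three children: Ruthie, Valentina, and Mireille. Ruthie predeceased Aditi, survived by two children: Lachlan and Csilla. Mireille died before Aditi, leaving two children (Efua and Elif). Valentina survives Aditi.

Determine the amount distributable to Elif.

Ines first takes ₹50,000, leaving a balance of ₹800,000. Ines then takes two-fifths of the balance (₹320,000), for a total of ₹370,000. The remaining ₹480,000 passes to the descendants.
The descendants' portion (₹480,000) is divided at the children's generation into 3 shares of ₹160,000. Valentina takes ₹160,000. The 2 shares of the deceased (Ruthie and Mireille) are combined into a pool of ₹320,000.
That pool (₹320,000) is divided at the grandchildren's generation equally among Lachlan, Csilla, Efua, and Elif: ₹80,000 each.

Elif receives ₹80,000.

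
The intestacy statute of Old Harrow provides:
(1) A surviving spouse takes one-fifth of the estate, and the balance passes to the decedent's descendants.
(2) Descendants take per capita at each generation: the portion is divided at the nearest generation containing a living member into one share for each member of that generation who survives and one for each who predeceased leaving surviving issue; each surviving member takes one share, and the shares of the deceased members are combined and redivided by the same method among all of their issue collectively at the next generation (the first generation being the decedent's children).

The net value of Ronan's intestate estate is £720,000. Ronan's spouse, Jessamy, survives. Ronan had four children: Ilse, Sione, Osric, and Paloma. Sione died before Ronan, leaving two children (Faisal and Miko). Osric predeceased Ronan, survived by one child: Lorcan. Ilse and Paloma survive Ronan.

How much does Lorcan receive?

Lorcan receives £96,000.

Jessamy takes one-fifth of £720,000 = £144,000. The remaining £576,000 passes to the descendants.
The descendants' portion (£576,000) is divided at the children's generation into 4 shares of £144,000. Ilse and Paloma each take £144,000. The 2 shares of the deceased (Sione and Osric) are combined into a pool of £288,000.
That pool (£288,000) is divided at the grandchildren's generation equally among Faisal, Miko, and Lorcan: £96,000 each.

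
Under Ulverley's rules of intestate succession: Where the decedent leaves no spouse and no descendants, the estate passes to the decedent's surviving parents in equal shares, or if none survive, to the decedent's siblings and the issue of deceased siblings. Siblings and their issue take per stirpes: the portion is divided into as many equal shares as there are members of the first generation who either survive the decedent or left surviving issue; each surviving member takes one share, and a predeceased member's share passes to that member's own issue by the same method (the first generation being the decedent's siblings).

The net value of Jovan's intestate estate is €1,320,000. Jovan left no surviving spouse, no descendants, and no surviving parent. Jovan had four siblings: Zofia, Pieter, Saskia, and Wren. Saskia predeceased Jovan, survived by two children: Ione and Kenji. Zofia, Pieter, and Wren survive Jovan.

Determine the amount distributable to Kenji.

The entire €1,320,000 passes to the siblings and their issue.
That amount (€1,320,000) is divided into 4 shares of €330,000: Zofia, Pieter, and Wren each take €330,000; Saskia's €330,000 share passes to Saskia's issue.
Saskia's share (€330,000) is divided into 2 shares of €165,000: Ione and Kenji each take €165,000.

Kenji receives €165,000.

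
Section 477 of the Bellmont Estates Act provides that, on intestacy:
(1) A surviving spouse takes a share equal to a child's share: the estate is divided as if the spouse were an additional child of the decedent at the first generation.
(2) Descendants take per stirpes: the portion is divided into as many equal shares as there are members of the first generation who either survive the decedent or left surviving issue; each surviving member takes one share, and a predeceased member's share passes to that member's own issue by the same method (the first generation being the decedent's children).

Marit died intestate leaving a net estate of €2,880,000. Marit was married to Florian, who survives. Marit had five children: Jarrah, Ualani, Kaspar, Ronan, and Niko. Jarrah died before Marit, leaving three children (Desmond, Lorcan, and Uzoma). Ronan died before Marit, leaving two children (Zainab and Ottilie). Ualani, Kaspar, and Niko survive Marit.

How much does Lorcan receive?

Lorcan receives €160,000.

The spouse counts as an additional share at the children's level, so there are 6 primary shares of €480,000. Florian takes one such share (€480,000).
The children's combined portion (€2,400,000) is divided into 5 shares of €480,000: Ualani, Kaspar, and Niko each take €480,000; Jarrah's €480,000 share passes to Jarrah's issue; Ronan's €480,000 share passes to Ronan's issue.
Jarrah's share (€480,000) is divided into 3 shares of €160,000: Desmond, Lorcan, and Uzoma each take €160,000.
Ronan's share (€480,000) is divided into 2 shares of €240,000: Zainab and Ottilie each take €240,000.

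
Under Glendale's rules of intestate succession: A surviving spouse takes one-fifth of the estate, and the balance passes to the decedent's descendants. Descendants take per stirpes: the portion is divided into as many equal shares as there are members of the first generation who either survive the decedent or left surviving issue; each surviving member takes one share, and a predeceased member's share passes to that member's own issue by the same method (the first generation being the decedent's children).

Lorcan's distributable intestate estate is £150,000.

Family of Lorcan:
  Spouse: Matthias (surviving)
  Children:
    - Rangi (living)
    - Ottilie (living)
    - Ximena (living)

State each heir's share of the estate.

Matthias: £30,000; Rangi: £40,000; Ottilie: £40,000; Ximena: £40,000

Matthias takes one-fifth of £150,000 = £30,000. The remaining £120,000 passes to the descendants.
The descendants' portion (£120,000) is divided into 3 shares of £40,000: Rangi, Ottilie, and Ximena each take £40,000.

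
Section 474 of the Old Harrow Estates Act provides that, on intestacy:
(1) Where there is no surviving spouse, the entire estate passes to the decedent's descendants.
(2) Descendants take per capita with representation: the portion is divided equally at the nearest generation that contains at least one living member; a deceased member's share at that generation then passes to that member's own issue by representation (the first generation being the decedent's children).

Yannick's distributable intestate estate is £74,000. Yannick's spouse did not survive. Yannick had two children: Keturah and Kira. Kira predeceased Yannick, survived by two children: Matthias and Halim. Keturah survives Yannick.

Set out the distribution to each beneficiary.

The entire £74,000 passes to the descendants.
That amount (£74,000) is divided into 2 shares of £37,000: Keturah takes £37,000; Kira's £37,000 share passes to Kira's issue.
Kira's share (£37,000) is divided into 2 shares of £18,500: Matthias and Halim each take £18,500.

Keturah: £37,000; Matthias: £18,500; Halim: £18,500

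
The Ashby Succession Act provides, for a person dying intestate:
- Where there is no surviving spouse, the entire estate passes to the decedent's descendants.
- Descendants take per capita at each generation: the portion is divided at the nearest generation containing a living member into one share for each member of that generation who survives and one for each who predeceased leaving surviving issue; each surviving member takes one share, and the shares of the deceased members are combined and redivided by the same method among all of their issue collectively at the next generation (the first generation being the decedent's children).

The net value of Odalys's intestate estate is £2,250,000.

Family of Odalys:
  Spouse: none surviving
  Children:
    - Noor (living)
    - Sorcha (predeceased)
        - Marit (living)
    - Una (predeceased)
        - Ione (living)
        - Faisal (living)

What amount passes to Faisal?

Faisal receives £500,000.

The entire £2,250,000 passes to the descendants.
That amount (£2,250,000) is divided at the children's generation into 3 shares of £750,000. Noor takes £750,000. The 2 shares of the deceased (Sorcha and Una) are combined into a pool of £1,500,000.
That pool (£1,500,000) is divided at the grandchildren's generation equally among Marit, Ione, and Faisal: £500,000 each.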